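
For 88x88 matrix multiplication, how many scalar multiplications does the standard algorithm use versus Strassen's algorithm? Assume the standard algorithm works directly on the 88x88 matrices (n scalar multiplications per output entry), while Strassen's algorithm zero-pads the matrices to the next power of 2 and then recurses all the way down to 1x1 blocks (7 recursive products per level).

Matrix multiplication for 88x88 matrices:

Strassen's algorithm requires power-of-2 dimensions. Pad 88x88 to 128x128 (next power of 2).

Standard algorithm: 88^3 = 681472 multiplications
Strassen's algorithm: 7^(log2(128)) = 7^7 = 823543 multiplications
Difference: 681472 - 823543 = -142071 (Strassen uses MORE here due to padding overhead — for small or just-over-power-of-2 n, padding can outweigh the per-level savings)

Standard: 681472 multiplications (88^3). Strassen: 823543 multiplications (7^7, after padding to 128x128). Strassen reduces 8 recursive multiplications to 7 at each level.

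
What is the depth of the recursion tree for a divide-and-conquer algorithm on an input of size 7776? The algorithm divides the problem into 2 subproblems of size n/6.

For divide and conquer with division factor 6:

Problem sizes at each level:
Level 0: 7776
Level 1: 1296
Level 2: 216
Level 3: 36
Level 4: 6
Level 5: 1

The root is level 0 and the size-1 base case is level 5 (the tree spans levels 0 through 5, i.e. 6 levels counting the root), so the depth is the number of divisions: log_6(7776) = 5

The recursion tree depth is log_6(7776) = 5. At each level, the problem size is divided by 6, so it takes 5 divisions to reduce to a base case of size 1. The algorithm makes 2 recursive calls at each level.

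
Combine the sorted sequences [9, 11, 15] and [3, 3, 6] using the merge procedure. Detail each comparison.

Merging process:

Compare 9 vs 3: take 3 from right. Merged: [3]
Compare 9 vs 3: take 3 from right. Merged: [3, 3]
Compare 9 vs 6: take 6 from right. Merged: [3, 3, 6]
Append remaining from left: [9, 11, 15]. Merged: [3, 3, 6, 9, 11, 15]

Final merged array: [3, 3, 6, 9, 11, 15]
Total comparisons: 3

The merged array is [3, 3, 6, 9, 11, 15], requiring 3 comparisons. The merge step runs in O(n) time where n is the total number of elements.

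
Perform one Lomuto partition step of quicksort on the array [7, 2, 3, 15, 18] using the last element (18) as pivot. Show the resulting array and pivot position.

Lomuto partition with pivot = 18:

Initial array: [7, 2, 3, 15, 18]

arr[0]=7 <= 18: swap with position 0, array becomes [7, 2, 3, 15, 18]
arr[1]=2 <= 18: swap with position 1, array becomes [7, 2, 3, 15, 18]
arr[2]=3 <= 18: swap with position 2, array becomes [7, 2, 3, 15, 18]
arr[3]=15 <= 18: swap with position 3, array becomes [7, 2, 3, 15, 18]

Place pivot at position 4: [7, 2, 3, 15, 18]
Pivot position: 4

After partitioning with pivot 18, the array becomes [7, 2, 3, 15, 18]. The pivot is placed at index 4. All elements to the left of the pivot are <= 18, and all elements to the right are > 18.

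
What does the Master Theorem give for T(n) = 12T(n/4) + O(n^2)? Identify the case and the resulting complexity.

Master Theorem for T(n) = 12T(n/4) + O(n^2):

a = 12, b = 4, c = 2
log_b(a) = log_4(12) = 1.7925

Case 3: c = 2 > log_4(12) = 1.7925
T(n) = O(n^2) = O(n^2)

For T(n) = 12T(n/4) + O(n^2): log_4(12) = 1.7925. This is Case 3 of the Master Theorem (c > log_b(a), work dominated by root), giving O(n^2).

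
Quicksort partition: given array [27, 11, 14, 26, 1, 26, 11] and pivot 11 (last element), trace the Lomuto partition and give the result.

Lomuto partition with pivot = 11:

Initial array: [27, 11, 14, 26, 1, 26, 11]

arr[0]=27 > 11: no swap
arr[1]=11 <= 11: swap with position 0, array becomes [11, 27, 14, 26, 1, 26, 11]
arr[2]=14 > 11: no swap
arr[3]=26 > 11: no swap
arr[4]=1 <= 11: swap with position 1, array becomes [11, 1, 14, 26, 27, 26, 11]
arr[5]=26 > 11: no swap

Place pivot at position 2: [11, 1, 11, 26, 27, 26, 14]
Pivot position: 2

After partitioning with pivot 11, the array becomes [11, 1, 11, 26, 27, 26, 14]. The pivot is placed at index 2. All elements to the left of the pivot are <= 11, and all elements to the right are > 11.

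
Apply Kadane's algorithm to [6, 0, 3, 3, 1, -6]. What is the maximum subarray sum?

Using Kadane's algorithm on [6, 0, 3, 3, 1, -6]:

Scanning through the array:
Position 1 (value 0): max_ending_here = 6, max_so_far = 6
Position 2 (value 3): max_ending_here = 9, max_so_far = 9
Position 3 (value 3): max_ending_here = 12, max_so_far = 12
Position 4 (value 1): max_ending_here = 13, max_so_far = 13
Position 5 (value -6): max_ending_here = 7, max_so_far = 13

Maximum subarray: [6, 0, 3, 3, 1]
Maximum sum: 13

The maximum subarray is [6, 0, 3, 3, 1] with sum 13. This subarray runs from index 0 to index 4.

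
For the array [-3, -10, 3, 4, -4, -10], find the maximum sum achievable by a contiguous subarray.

Using Kadane's algorithm on [-3, -10, 3, 4, -4, -10]:

Scanning through the array:
Position 1 (value -10): max_ending_here = -10, max_so_far = -3
Position 2 (value 3): max_ending_here = 3, max_so_far = 3
Position 3 (value 4): max_ending_here = 7, max_so_far = 7
Position 4 (value -4): max_ending_here = 3, max_so_far = 7
Position 5 (value -10): max_ending_here = -7, max_so_far = 7

Maximum subarray: [3, 4]
Maximum sum: 7

The maximum subarray is [3, 4] with sum 7. This subarray runs from index 2 to index 3.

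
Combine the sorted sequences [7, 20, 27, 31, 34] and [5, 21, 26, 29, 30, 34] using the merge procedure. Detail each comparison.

Merging process:

Compare 7 vs 5: take 5 from right. Merged: [5]
Compare 7 vs 21: take 7 from left. Merged: [5, 7]
Compare 20 vs 21: take 20 from left. Merged: [5, 7, 20]
Compare 27 vs 21: take 21 from right. Merged: [5, 7, 20, 21]
Compare 27 vs 26: take 26 from right. Merged: [5, 7, 20, 21, 26]
Compare 27 vs 29: take 27 from left. Merged: [5, 7, 20, 21, 26, 27]
Compare 31 vs 29: take 29 from right. Merged: [5, 7, 20, 21, 26, 27, 29]
Compare 31 vs 30: take 30 from right. Merged: [5, 7, 20, 21, 26, 27, 29, 30]
Compare 31 vs 34: take 31 from left. Merged: [5, 7, 20, 21, 26, 27, 29, 30, 31]
Compare 34 vs 34: take 34 from left. Merged: [5, 7, 20, 21, 26, 27, 29, 30, 31, 34]
Append remaining from right: [34]. Merged: [5, 7, 20, 21, 26, 27, 29, 30, 31, 34, 34]

Final merged array: [5, 7, 20, 21, 26, 27, 29, 30, 31, 34, 34]
Total comparisons: 10

The merged array is [5, 7, 20, 21, 26, 27, 29, 30, 31, 34, 34], requiring 10 comparisons. The merge step runs in O(n) time where n is the total number of elements.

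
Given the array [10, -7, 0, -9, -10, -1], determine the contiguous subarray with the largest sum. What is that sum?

Using Kadane's algorithm on [10, -7, 0, -9, -10, -1]:

Scanning through the array:
Position 1 (value -7): max_ending_here = 3, max_so_far = 10
Position 2 (value 0): max_ending_here = 3, max_so_far = 10
Position 3 (value -9): max_ending_here = -6, max_so_far = 10
Position 4 (value -10): max_ending_here = -10, max_so_far = 10
Position 5 (value -1): max_ending_here = -1, max_so_far = 10

Maximum subarray: [10]
Maximum sum: 10

The maximum subarray is [10] with sum 10. This subarray runs from index 0 to index 0.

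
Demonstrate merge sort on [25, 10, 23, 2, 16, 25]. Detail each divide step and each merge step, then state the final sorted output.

Merge sort trace:

Split: [25, 10, 23, 2, 16, 25] -> [25, 10, 23] and [2, 16, 25]
  Split: [25, 10, 23] -> [25] and [10, 23]
    Split: [10, 23] -> [10] and [23]
    Merge: [10] + [23] -> [10, 23]
  Merge: [25] + [10, 23] -> [10, 23, 25]
  Split: [2, 16, 25] -> [2] and [16, 25]
    Split: [16, 25] -> [16] and [25]
    Merge: [16] + [25] -> [16, 25]
  Merge: [2] + [16, 25] -> [2, 16, 25]
Merge: [10, 23, 25] + [2, 16, 25] -> [2, 10, 16, 23, 25, 25]

Final sorted array: [2, 10, 16, 23, 25, 25]

The merge sort proceeds by recursively splitting the array and merging sorted halves.
After all merges, the sorted array is [2, 10, 16, 23, 25, 25].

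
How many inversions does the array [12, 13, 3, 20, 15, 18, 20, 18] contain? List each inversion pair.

Finding inversions in [12, 13, 3, 20, 15, 18, 20, 18]:

(0, 2): arr[0]=12 > arr[2]=3
(1, 2): arr[1]=13 > arr[2]=3
(3, 4): arr[3]=20 > arr[4]=15
(3, 5): arr[3]=20 > arr[5]=18
(3, 7): arr[3]=20 > arr[7]=18
(6, 7): arr[6]=20 > arr[7]=18

Total inversions: 6

The array has 6 inversion(s): (0,2), (1,2), (3,4), (3,5), (3,7), (6,7). Each pair (i,j) satisfies i < j and arr[i] > arr[j].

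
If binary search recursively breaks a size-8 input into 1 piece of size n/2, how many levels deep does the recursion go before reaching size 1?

For divide and conquer with division factor 2:

Problem sizes at each level:
Level 0: 8
Level 1: 4
Level 2: 2
Level 3: 1

The root is level 0 and the size-1 base case is level 3 (the tree spans levels 0 through 3, i.e. 4 levels counting the root), so the depth is the number of divisions: log_2(8) = 3

The recursion tree depth is log_2(8) = 3. At each level, the problem size is divided by 2, so it takes 3 divisions to reduce to a base case of size 1. The algorithm makes 1 recursive call at each level.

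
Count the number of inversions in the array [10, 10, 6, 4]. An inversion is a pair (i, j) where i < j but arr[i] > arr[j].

Finding inversions in [10, 10, 6, 4]:

(0, 2): arr[0]=10 > arr[2]=6
(0, 3): arr[0]=10 > arr[3]=4
(1, 2): arr[1]=10 > arr[2]=6
(1, 3): arr[1]=10 > arr[3]=4
(2, 3): arr[2]=6 > arr[3]=4

Total inversions: 5

The array has 5 inversion(s): (0,2), (0,3), (1,2), (1,3), (2,3). Each pair (i,j) satisfies i < j and arr[i] > arr[j].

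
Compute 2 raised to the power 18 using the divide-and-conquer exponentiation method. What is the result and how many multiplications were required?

Computing 2^18 by squaring (build up from 2^1; each line after the first costs one multiplication):

2^1 = 2
2^2 = (2^1)^2 = 2^2 = 4
2^4 = (2^2)^2 = 4^2 = 16
2^8 = (2^4)^2 = 16^2 = 256
2^9 = 2 * 2^8 = 2 * 256 = 512
2^18 = (2^9)^2 = 512^2 = 262144

Result: 262144
Multiplications needed: 5 (5 lines after 2^1)

2^18 = 262144. Using exponentiation by squaring, this requires 5 multiplications. The key idea: if the exponent is even, square the half-power; if odd, multiply by the base once.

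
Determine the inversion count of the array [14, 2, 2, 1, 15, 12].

Finding inversions in [14, 2, 2, 1, 15, 12]:

(0, 1): arr[0]=14 > arr[1]=2
(0, 2): arr[0]=14 > arr[2]=2
(0, 3): arr[0]=14 > arr[3]=1
(0, 5): arr[0]=14 > arr[5]=12
(1, 3): arr[1]=2 > arr[3]=1
(2, 3): arr[2]=2 > arr[3]=1
(4, 5): arr[4]=15 > arr[5]=12

Total inversions: 7

The array has 7 inversion(s): (0,1), (0,2), (0,3), (0,5), (1,3), (2,3), (4,5). Each pair (i,j) satisfies i < j and arr[i] > arr[j].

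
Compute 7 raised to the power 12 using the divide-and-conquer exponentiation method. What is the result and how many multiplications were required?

Computing 7^12 by squaring (build up from 7^1; each line after the first costs one multiplication):

7^1 = 7
7^2 = (7^1)^2 = 7^2 = 49
7^3 = 7 * 7^2 = 7 * 49 = 343
7^6 = (7^3)^2 = 343^2 = 117649
7^12 = (7^6)^2 = 117649^2 = 13841287201

Result: 13841287201
Multiplications needed: 4 (4 lines after 7^1)

7^12 = 13841287201. Using exponentiation by squaring, this requires 4 multiplications. The key idea: if the exponent is even, square the half-power; if odd, multiply by the base once.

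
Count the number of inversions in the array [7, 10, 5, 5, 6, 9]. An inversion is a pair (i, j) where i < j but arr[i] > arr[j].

Finding inversions in [7, 10, 5, 5, 6, 9]:

(0, 2): arr[0]=7 > arr[2]=5
(0, 3): arr[0]=7 > arr[3]=5
(0, 4): arr[0]=7 > arr[4]=6
(1, 2): arr[1]=10 > arr[2]=5
(1, 3): arr[1]=10 > arr[3]=5
(1, 4): arr[1]=10 > arr[4]=6
(1, 5): arr[1]=10 > arr[5]=9

Total inversions: 7

The array has 7 inversion(s): (0,2), (0,3), (0,4), (1,2), (1,3), (1,4), (1,5). Each pair (i,j) satisfies i < j and arr[i] > arr[j].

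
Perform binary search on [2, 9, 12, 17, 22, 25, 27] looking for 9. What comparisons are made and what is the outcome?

Binary search for 9 in [2, 9, 12, 17, 22, 25, 27]:

lo=0, hi=6, mid=3, arr[mid]=17 -> 17 > 9, search left half
lo=0, hi=2, mid=1, arr[mid]=9 -> Found target at index 1!

Binary search finds 9 at index 1 after 2 comparisons. The search repeatedly halves the search space by comparing with the middle element.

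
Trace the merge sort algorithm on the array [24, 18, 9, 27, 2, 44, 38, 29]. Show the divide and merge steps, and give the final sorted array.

Merge sort trace:

Split: [24, 18, 9, 27, 2, 44, 38, 29] -> [24, 18, 9, 27] and [2, 44, 38, 29]
  Split: [24, 18, 9, 27] -> [24, 18] and [9, 27]
    Split: [24, 18] -> [24] and [18]
    Merge: [24] + [18] -> [18, 24]
    Split: [9, 27] -> [9] and [27]
    Merge: [9] + [27] -> [9, 27]
  Merge: [18, 24] + [9, 27] -> [9, 18, 24, 27]
  Split: [2, 44, 38, 29] -> [2, 44] and [38, 29]
    Split: [2, 44] -> [2] and [44]
    Merge: [2] + [44] -> [2, 44]
    Split: [38, 29] -> [38] and [29]
    Merge: [38] + [29] -> [29, 38]
  Merge: [2, 44] + [29, 38] -> [2, 29, 38, 44]
Merge: [9, 18, 24, 27] + [2, 29, 38, 44] -> [2, 9, 18, 24, 27, 29, 38, 44]

Final sorted array: [2, 9, 18, 24, 27, 29, 38, 44]

The merge sort proceeds by recursively splitting the array and merging sorted halves.
After all merges, the sorted array is [2, 9, 18, 24, 27, 29, 38, 44].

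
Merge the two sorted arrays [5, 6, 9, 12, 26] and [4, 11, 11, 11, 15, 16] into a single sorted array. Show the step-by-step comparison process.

Merging process:

Compare 5 vs 4: take 4 from right. Merged: [4]
Compare 5 vs 11: take 5 from left. Merged: [4, 5]
Compare 6 vs 11: take 6 from left. Merged: [4, 5, 6]
Compare 9 vs 11: take 9 from left. Merged: [4, 5, 6, 9]
Compare 12 vs 11: take 11 from right. Merged: [4, 5, 6, 9, 11]
Compare 12 vs 11: take 11 from right. Merged: [4, 5, 6, 9, 11, 11]
Compare 12 vs 11: take 11 from right. Merged: [4, 5, 6, 9, 11, 11, 11]
Compare 12 vs 15: take 12 from left. Merged: [4, 5, 6, 9, 11, 11, 11, 12]
Compare 26 vs 15: take 15 from right. Merged: [4, 5, 6, 9, 11, 11, 11, 12, 15]
Compare 26 vs 16: take 16 from right. Merged: [4, 5, 6, 9, 11, 11, 11, 12, 15, 16]
Append remaining from left: [26]. Merged: [4, 5, 6, 9, 11, 11, 11, 12, 15, 16, 26]

Final merged array: [4, 5, 6, 9, 11, 11, 11, 12, 15, 16, 26]
Total comparisons: 10

The merged array is [4, 5, 6, 9, 11, 11, 11, 12, 15, 16, 26], requiring 10 comparisons. The merge step runs in O(n) time where n is the total number of elements.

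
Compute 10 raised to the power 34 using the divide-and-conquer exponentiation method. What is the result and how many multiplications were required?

Computing 10^34 by squaring (build up from 10^1; each line after the first costs one multiplication):

10^1 = 10
10^2 = (10^1)^2 = 10^2 = 100
10^4 = (10^2)^2 = 100^2 = 10000
10^8 = (10^4)^2 = 10000^2 = 100000000
10^16 = (10^8)^2 = 100000000^2 = 10000000000000000
10^17 = 10 * 10^16 = 10 * 10000000000000000 = 100000000000000000
10^34 = (10^17)^2 = 100000000000000000^2 = 10000000000000000000000000000000000

Result: 10000000000000000000000000000000000
Multiplications needed: 6 (6 lines after 10^1)

10^34 = 10000000000000000000000000000000000. Using exponentiation by squaring, this requires 6 multiplications. The key idea: if the exponent is even, square the half-power; if odd, multiply by the base once.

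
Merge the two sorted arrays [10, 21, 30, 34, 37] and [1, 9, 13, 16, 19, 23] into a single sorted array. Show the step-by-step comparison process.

Merging process:

Compare 10 vs 1: take 1 from right. Merged: [1]
Compare 10 vs 9: take 9 from right. Merged: [1, 9]
Compare 10 vs 13: take 10 from left. Merged: [1, 9, 10]
Compare 21 vs 13: take 13 from right. Merged: [1, 9, 10, 13]
Compare 21 vs 16: take 16 from right. Merged: [1, 9, 10, 13, 16]
Compare 21 vs 19: take 19 from right. Merged: [1, 9, 10, 13, 16, 19]
Compare 21 vs 23: take 21 from left. Merged: [1, 9, 10, 13, 16, 19, 21]
Compare 30 vs 23: take 23 from right. Merged: [1, 9, 10, 13, 16, 19, 21, 23]
Append remaining from left: [30, 34, 37]. Merged: [1, 9, 10, 13, 16, 19, 21, 23, 30, 34, 37]

Final merged array: [1, 9, 10, 13, 16, 19, 21, 23, 30, 34, 37]
Total comparisons: 8

The merged array is [1, 9, 10, 13, 16, 19, 21, 23, 30, 34, 37], requiring 8 comparisons. The merge step runs in O(n) time where n is the total number of elements.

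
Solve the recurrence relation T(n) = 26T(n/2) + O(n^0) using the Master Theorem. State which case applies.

Master Theorem for T(n) = 26T(n/2) + O(n^0):

a = 26, b = 2, c = 0
log_b(a) = log_2(26) = 4.7004

Case 1: c = 0 < log_2(26) = 4.7004
T(n) = O(n^(log_2 26))

For T(n) = 26T(n/2) + O(n^0): log_2(26) = 4.7004. This is Case 1 of the Master Theorem (c < log_b(a), work dominated by leaves), giving O(n^(log_2 26)).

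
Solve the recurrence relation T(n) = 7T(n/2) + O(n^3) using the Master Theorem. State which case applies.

Master Theorem for T(n) = 7T(n/2) + O(n^3):

a = 7, b = 2, c = 3
log_b(a) = log_2(7) = 2.8074

Case 3: c = 3 > log_2(7) = 2.8074
T(n) = O(n^3) = O(n^3)

For T(n) = 7T(n/2) + O(n^3): log_2(7) = 2.8074. This is Case 3 of the Master Theorem (c > log_b(a), work dominated by root), giving O(n^3).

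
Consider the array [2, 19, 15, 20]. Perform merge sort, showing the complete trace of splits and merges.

Merge sort trace:

Split: [2, 19, 15, 20] -> [2, 19] and [15, 20]
  Split: [2, 19] -> [2] and [19]
  Merge: [2] + [19] -> [2, 19]
  Split: [15, 20] -> [15] and [20]
  Merge: [15] + [20] -> [15, 20]
Merge: [2, 19] + [15, 20] -> [2, 15, 19, 20]

Final sorted array: [2, 15, 19, 20]

The merge sort proceeds by recursively splitting the array and merging sorted halves.
After all merges, the sorted array is [2, 15, 19, 20].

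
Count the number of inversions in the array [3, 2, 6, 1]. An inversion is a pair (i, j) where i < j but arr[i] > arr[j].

Finding inversions in [3, 2, 6, 1]:

(0, 1): arr[0]=3 > arr[1]=2
(0, 3): arr[0]=3 > arr[3]=1
(1, 3): arr[1]=2 > arr[3]=1
(2, 3): arr[2]=6 > arr[3]=1

Total inversions: 4

The array has 4 inversion(s): (0,1), (0,3), (1,3), (2,3). Each pair (i,j) satisfies i < j and arr[i] > arr[j].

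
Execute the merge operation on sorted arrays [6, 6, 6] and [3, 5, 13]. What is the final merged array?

Merging process:

Compare 6 vs 3: take 3 from right. Merged: [3]
Compare 6 vs 5: take 5 from right. Merged: [3, 5]
Compare 6 vs 13: take 6 from left. Merged: [3, 5, 6]
Compare 6 vs 13: take 6 from left. Merged: [3, 5, 6, 6]
Compare 6 vs 13: take 6 from left. Merged: [3, 5, 6, 6, 6]
Append remaining from right: [13]. Merged: [3, 5, 6, 6, 6, 13]

Final merged array: [3, 5, 6, 6, 6, 13]
Total comparisons: 5

The merged array is [3, 5, 6, 6, 6, 13], requiring 5 comparisons. The merge step runs in O(n) time where n is the total number of elements.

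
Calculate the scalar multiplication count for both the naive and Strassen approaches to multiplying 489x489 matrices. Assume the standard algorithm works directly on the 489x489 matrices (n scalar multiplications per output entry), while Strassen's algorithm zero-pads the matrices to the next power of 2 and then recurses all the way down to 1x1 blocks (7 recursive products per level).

Matrix multiplication for 489x489 matrices:

Strassen's algorithm requires power-of-2 dimensions. Pad 489x489 to 512x512 (next power of 2).

Standard algorithm: 489^3 = 116930169 multiplications
Strassen's algorithm: 7^(log2(512)) = 7^9 = 40353607 multiplications
Savings: 116930169 - 40353607 = 76576562 multiplications

Standard: 116930169 multiplications (489^3). Strassen: 40353607 multiplications (7^9, after padding to 512x512). Strassen reduces 8 recursive multiplications to 7 at each level.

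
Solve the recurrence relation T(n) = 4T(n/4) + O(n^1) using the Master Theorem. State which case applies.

Master Theorem for T(n) = 4T(n/4) + O(n^1):

a = 4, b = 4, c = 1
log_b(a) = log_4(4) = 1.0000

Case 2: c = 1 = log_4(4) = 1.0000
T(n) = O(n^1 log n) = O(n log n)

For T(n) = 4T(n/4) + O(n^1): log_4(4) = 1.0000. This is Case 2 of the Master Theorem (c = log_b(a), equal work at all levels), giving O(n log n).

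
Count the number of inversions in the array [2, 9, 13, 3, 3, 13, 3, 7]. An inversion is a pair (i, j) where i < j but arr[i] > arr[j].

Finding inversions in [2, 9, 13, 3, 3, 13, 3, 7]:

(1, 3): arr[1]=9 > arr[3]=3
(1, 4): arr[1]=9 > arr[4]=3
(1, 6): arr[1]=9 > arr[6]=3
(1, 7): arr[1]=9 > arr[7]=7
(2, 3): arr[2]=13 > arr[3]=3
(2, 4): arr[2]=13 > arr[4]=3
(2, 6): arr[2]=13 > arr[6]=3
(2, 7): arr[2]=13 > arr[7]=7
(5, 6): arr[5]=13 > arr[6]=3
(5, 7): arr[5]=13 > arr[7]=7

Total inversions: 10

The array has 10 inversion(s): (1,3), (1,4), (1,6), (1,7), (2,3), (2,4), (2,6), (2,7), (5,6), (5,7). Each pair (i,j) satisfies i < j and arr[i] > arr[j].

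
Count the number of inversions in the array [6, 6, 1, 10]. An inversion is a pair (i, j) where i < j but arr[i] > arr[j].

Finding inversions in [6, 6, 1, 10]:

(0, 2): arr[0]=6 > arr[2]=1
(1, 2): arr[1]=6 > arr[2]=1

Total inversions: 2

The array has 2 inversion(s): (0,2), (1,2). Each pair (i,j) satisfies i < j and arr[i] > arr[j].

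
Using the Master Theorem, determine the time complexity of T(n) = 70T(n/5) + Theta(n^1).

Master Theorem for T(n) = 70T(n/5) + O(n^1):

a = 70, b = 5, c = 1
log_b(a) = log_5(70) = 2.6397

Case 1: c = 1 < log_5(70) = 2.6397
T(n) = O(n^(log_5 70))

For T(n) = 70T(n/5) + O(n^1): log_5(70) = 2.6397. This is Case 1 of the Master Theorem (c < log_b(a), work dominated by leaves), giving O(n^(log_5 70)).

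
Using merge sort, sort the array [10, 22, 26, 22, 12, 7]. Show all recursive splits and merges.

Merge sort trace:

Split: [10, 22, 26, 22, 12, 7] -> [10, 22, 26] and [22, 12, 7]
  Split: [10, 22, 26] -> [10] and [22, 26]
    Split: [22, 26] -> [22] and [26]
    Merge: [22] + [26] -> [22, 26]
  Merge: [10] + [22, 26] -> [10, 22, 26]
  Split: [22, 12, 7] -> [22] and [12, 7]
    Split: [12, 7] -> [12] and [7]
    Merge: [12] + [7] -> [7, 12]
  Merge: [22] + [7, 12] -> [7, 12, 22]
Merge: [10, 22, 26] + [7, 12, 22] -> [7, 10, 12, 22, 22, 26]

Final sorted array: [7, 10, 12, 22, 22, 26]

The merge sort proceeds by recursively splitting the array and merging sorted halves.
After all merges, the sorted array is [7, 10, 12, 22, 22, 26].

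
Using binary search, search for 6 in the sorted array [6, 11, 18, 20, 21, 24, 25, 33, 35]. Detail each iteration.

Binary search for 6 in [6, 11, 18, 20, 21, 24, 25, 33, 35]:

lo=0, hi=8, mid=4, arr[mid]=21 -> 21 > 6, search left half
lo=0, hi=3, mid=1, arr[mid]=11 -> 11 > 6, search left half
lo=0, hi=0, mid=0, arr[mid]=6 -> Found target at index 0!

Binary search finds 6 at index 0 after 3 comparisons. The search repeatedly halves the search space by comparing with the middle element.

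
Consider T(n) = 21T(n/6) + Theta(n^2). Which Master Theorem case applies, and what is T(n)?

Master Theorem for T(n) = 21T(n/6) + O(n^2):

a = 21, b = 6, c = 2
log_b(a) = log_6(21) = 1.6992

Case 3: c = 2 > log_6(21) = 1.6992
T(n) = O(n^2) = O(n^2)

For T(n) = 21T(n/6) + O(n^2): log_6(21) = 1.6992. This is Case 3 of the Master Theorem (c > log_b(a), work dominated by root), giving O(n^2).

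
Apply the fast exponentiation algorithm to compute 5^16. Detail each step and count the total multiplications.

Computing 5^16 by squaring (build up from 5^1; each line after the first costs one multiplication):

5^1 = 5
5^2 = (5^1)^2 = 5^2 = 25
5^4 = (5^2)^2 = 25^2 = 625
5^8 = (5^4)^2 = 625^2 = 390625
5^16 = (5^8)^2 = 390625^2 = 152587890625

Result: 152587890625
Multiplications needed: 4 (4 lines after 5^1)

5^16 = 152587890625. Using exponentiation by squaring, this requires 4 multiplications. The key idea: if the exponent is even, square the half-power; if odd, multiply by the base once.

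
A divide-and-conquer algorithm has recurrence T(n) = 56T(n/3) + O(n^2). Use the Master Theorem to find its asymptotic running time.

Master Theorem for T(n) = 56T(n/3) + O(n^2):

a = 56, b = 3, c = 2
log_b(a) = log_3(56) = 3.6640

Case 1: c = 2 < log_3(56) = 3.6640
T(n) = O(n^(log_3 56))

For T(n) = 56T(n/3) + O(n^2): log_3(56) = 3.6640. This is Case 1 of the Master Theorem (c < log_b(a), work dominated by leaves), giving O(n^(log_3 56)).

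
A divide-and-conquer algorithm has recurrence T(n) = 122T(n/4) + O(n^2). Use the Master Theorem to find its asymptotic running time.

Master Theorem for T(n) = 122T(n/4) + O(n^2):

a = 122, b = 4, c = 2
log_b(a) = log_4(122) = 3.4654

Case 1: c = 2 < log_4(122) = 3.4654
T(n) = O(n^(log_4 122))

For T(n) = 122T(n/4) + O(n^2): log_4(122) = 3.4654. This is Case 1 of the Master Theorem (c < log_b(a), work dominated by leaves), giving O(n^(log_4 122)).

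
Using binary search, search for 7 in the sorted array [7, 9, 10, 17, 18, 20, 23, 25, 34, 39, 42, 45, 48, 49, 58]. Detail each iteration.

Binary search for 7 in [7, 9, 10, 17, 18, 20, 23, 25, 34, 39, 42, 45, 48, 49, 58]:

lo=0, hi=14, mid=7, arr[mid]=25 -> 25 > 7, search left half
lo=0, hi=6, mid=3, arr[mid]=17 -> 17 > 7, search left half
lo=0, hi=2, mid=1, arr[mid]=9 -> 9 > 7, search left half
lo=0, hi=0, mid=0, arr[mid]=7 -> Found target at index 0!

Binary search finds 7 at index 0 after 4 comparisons. The search repeatedly halves the search space by comparing with the middle element.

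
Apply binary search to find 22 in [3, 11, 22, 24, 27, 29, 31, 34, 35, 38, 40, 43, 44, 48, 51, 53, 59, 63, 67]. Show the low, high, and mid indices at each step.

Binary search for 22 in [3, 11, 22, 24, 27, 29, 31, 34, 35, 38, 40, 43, 44, 48, 51, 53, 59, 63, 67]:

lo=0, hi=18, mid=9, arr[mid]=38 -> 38 > 22, search left half
lo=0, hi=8, mid=4, arr[mid]=27 -> 27 > 22, search left half
lo=0, hi=3, mid=1, arr[mid]=11 -> 11 < 22, search right half
lo=2, hi=3, mid=2, arr[mid]=22 -> Found target at index 2!

Binary search finds 22 at index 2 after 4 comparisons. The search repeatedly halves the search space by comparing with the middle element.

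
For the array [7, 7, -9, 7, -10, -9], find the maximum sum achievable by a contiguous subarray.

Using Kadane's algorithm on [7, 7, -9, 7, -10, -9]:

Scanning through the array:
Position 1 (value 7): max_ending_here = 14, max_so_far = 14
Position 2 (value -9): max_ending_here = 5, max_so_far = 14
Position 3 (value 7): max_ending_here = 12, max_so_far = 14
Position 4 (value -10): max_ending_here = 2, max_so_far = 14
Position 5 (value -9): max_ending_here = -7, max_so_far = 14

Maximum subarray: [7, 7]
Maximum sum: 14

The maximum subarray is [7, 7] with sum 14. This subarray runs from index 0 to index 1.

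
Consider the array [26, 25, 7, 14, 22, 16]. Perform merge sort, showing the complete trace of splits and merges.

Merge sort trace:

Split: [26, 25, 7, 14, 22, 16] -> [26, 25, 7] and [14, 22, 16]
  Split: [26, 25, 7] -> [26] and [25, 7]
    Split: [25, 7] -> [25] and [7]
    Merge: [25] + [7] -> [7, 25]
  Merge: [26] + [7, 25] -> [7, 25, 26]
  Split: [14, 22, 16] -> [14] and [22, 16]
    Split: [22, 16] -> [22] and [16]
    Merge: [22] + [16] -> [16, 22]
  Merge: [14] + [16, 22] -> [14, 16, 22]
Merge: [7, 25, 26] + [14, 16, 22] -> [7, 14, 16, 22, 25, 26]

Final sorted array: [7, 14, 16, 22, 25, 26]

The merge sort proceeds by recursively splitting the array and merging sorted halves.
After all merges, the sorted array is [7, 14, 16, 22, 25, 26].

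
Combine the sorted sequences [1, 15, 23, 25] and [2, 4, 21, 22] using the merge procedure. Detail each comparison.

Merging process:

Compare 1 vs 2: take 1 from left. Merged: [1]
Compare 15 vs 2: take 2 from right. Merged: [1, 2]
Compare 15 vs 4: take 4 from right. Merged: [1, 2, 4]
Compare 15 vs 21: take 15 from left. Merged: [1, 2, 4, 15]
Compare 23 vs 21: take 21 from right. Merged: [1, 2, 4, 15, 21]
Compare 23 vs 22: take 22 from right. Merged: [1, 2, 4, 15, 21, 22]
Append remaining from left: [23, 25]. Merged: [1, 2, 4, 15, 21, 22, 23, 25]

Final merged array: [1, 2, 4, 15, 21, 22, 23, 25]
Total comparisons: 6

The merged array is [1, 2, 4, 15, 21, 22, 23, 25], requiring 6 comparisons. The merge step runs in O(n) time where n is the total number of elements.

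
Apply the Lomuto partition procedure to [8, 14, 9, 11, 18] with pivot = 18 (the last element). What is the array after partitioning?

Lomuto partition with pivot = 18:

Initial array: [8, 14, 9, 11, 18]

arr[0]=8 <= 18: swap with position 0, array becomes [8, 14, 9, 11, 18]
arr[1]=14 <= 18: swap with position 1, array becomes [8, 14, 9, 11, 18]
arr[2]=9 <= 18: swap with position 2, array becomes [8, 14, 9, 11, 18]
arr[3]=11 <= 18: swap with position 3, array becomes [8, 14, 9, 11, 18]

Place pivot at position 4: [8, 14, 9, 11, 18]
Pivot position: 4

After partitioning with pivot 18, the array becomes [8, 14, 9, 11, 18]. The pivot is placed at index 4. All elements to the left of the pivot are <= 18, and all elements to the right are > 18.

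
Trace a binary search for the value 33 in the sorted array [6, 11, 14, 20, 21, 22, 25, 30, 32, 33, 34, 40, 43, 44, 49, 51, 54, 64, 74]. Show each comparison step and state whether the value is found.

Binary search for 33 in [6, 11, 14, 20, 21, 22, 25, 30, 32, 33, 34, 40, 43, 44, 49, 51, 54, 64, 74]:

lo=0, hi=18, mid=9, arr[mid]=33 -> Found target at index 9!

Binary search finds 33 at index 9 after 1 comparisons. The search repeatedly halves the search space by comparing with the middle element.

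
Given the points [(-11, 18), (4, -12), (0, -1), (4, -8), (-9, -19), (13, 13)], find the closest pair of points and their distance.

Computing all pairwise distances among 6 points:

d((-11, 18), (4, -12)) = 33.541
d((-11, 18), (0, -1)) = 21.9545
d((-11, 18), (4, -8)) = 30.0167
d((-11, 18), (-9, -19)) = 37.054
d((-11, 18), (13, 13)) = 24.5153
d((4, -12), (0, -1)) = 11.7047
d((4, -12), (4, -8)) = 4.0 <-- minimum
d((4, -12), (-9, -19)) = 14.7648
d((4, -12), (13, 13)) = 26.5707
d((0, -1), (4, -8)) = 8.0623
d((0, -1), (-9, -19)) = 20.1246
d((0, -1), (13, 13)) = 19.105
d((4, -8), (-9, -19)) = 17.0294
d((4, -8), (13, 13)) = 22.8473
d((-9, -19), (13, 13)) = 38.833

Closest pair: (4, -12) and (4, -8) with distance 4.0

The closest pair is (4, -12) and (4, -8) with Euclidean distance 4.0. For 6 points, brute-force pairwise comparison is shown above. For large n, the divide-and-conquer algorithm (sort by x, recurse on halves, check the dividing strip) achieves O(n log n).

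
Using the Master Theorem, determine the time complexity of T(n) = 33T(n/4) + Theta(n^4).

Master Theorem for T(n) = 33T(n/4) + O(n^4):

a = 33, b = 4, c = 4
log_b(a) = log_4(33) = 2.5222

Case 3: c = 4 > log_4(33) = 2.5222
T(n) = O(n^4) = O(n^4)

For T(n) = 33T(n/4) + O(n^4): log_4(33) = 2.5222. This is Case 3 of the Master Theorem (c > log_b(a), work dominated by root), giving O(n^4).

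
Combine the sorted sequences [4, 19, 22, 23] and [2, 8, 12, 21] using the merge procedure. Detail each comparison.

Merging process:

Compare 4 vs 2: take 2 from right. Merged: [2]
Compare 4 vs 8: take 4 from left. Merged: [2, 4]
Compare 19 vs 8: take 8 from right. Merged: [2, 4, 8]
Compare 19 vs 12: take 12 from right. Merged: [2, 4, 8, 12]
Compare 19 vs 21: take 19 from left. Merged: [2, 4, 8, 12, 19]
Compare 22 vs 21: take 21 from right. Merged: [2, 4, 8, 12, 19, 21]
Append remaining from left: [22, 23]. Merged: [2, 4, 8, 12, 19, 21, 22, 23]

Final merged array: [2, 4, 8, 12, 19, 21, 22, 23]
Total comparisons: 6

The merged array is [2, 4, 8, 12, 19, 21, 22, 23], requiring 6 comparisons. The merge step runs in O(n) time where n is the total number of elements.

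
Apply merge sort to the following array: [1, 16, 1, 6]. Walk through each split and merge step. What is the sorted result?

Merge sort trace:

Split: [1, 16, 1, 6] -> [1, 16] and [1, 6]
  Split: [1, 16] -> [1] and [16]
  Merge: [1] + [16] -> [1, 16]
  Split: [1, 6] -> [1] and [6]
  Merge: [1] + [6] -> [1, 6]
Merge: [1, 16] + [1, 6] -> [1, 1, 6, 16]

Final sorted array: [1, 1, 6, 16]

The merge sort proceeds by recursively splitting the array and merging sorted halves.
After all merges, the sorted array is [1, 1, 6, 16].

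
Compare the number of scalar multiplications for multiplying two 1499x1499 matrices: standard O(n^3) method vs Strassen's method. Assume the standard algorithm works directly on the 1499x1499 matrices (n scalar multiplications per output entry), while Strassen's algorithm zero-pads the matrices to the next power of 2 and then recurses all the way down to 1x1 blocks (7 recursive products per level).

Matrix multiplication for 1499x1499 matrices:

Strassen's algorithm requires power-of-2 dimensions. Pad 1499x1499 to 2048x2048 (next power of 2).

Standard algorithm: 1499^3 = 3368254499 multiplications
Strassen's algorithm: 7^(log2(2048)) = 7^11 = 1977326743 multiplications
Savings: 3368254499 - 1977326743 = 1390927756 multiplications

Standard: 3368254499 multiplications (1499^3). Strassen: 1977326743 multiplications (7^11, after padding to 2048x2048). Strassen reduces 8 recursive multiplications to 7 at each level.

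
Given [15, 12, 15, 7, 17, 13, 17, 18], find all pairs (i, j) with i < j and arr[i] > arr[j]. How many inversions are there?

Finding inversions in [15, 12, 15, 7, 17, 13, 17, 18]:

(0, 1): arr[0]=15 > arr[1]=12
(0, 3): arr[0]=15 > arr[3]=7
(0, 5): arr[0]=15 > arr[5]=13
(1, 3): arr[1]=12 > arr[3]=7
(2, 3): arr[2]=15 > arr[3]=7
(2, 5): arr[2]=15 > arr[5]=13
(4, 5): arr[4]=17 > arr[5]=13

Total inversions: 7

The array has 7 inversion(s): (0,1), (0,3), (0,5), (1,3), (2,3), (2,5), (4,5). Each pair (i,j) satisfies i < j and arr[i] > arr[j].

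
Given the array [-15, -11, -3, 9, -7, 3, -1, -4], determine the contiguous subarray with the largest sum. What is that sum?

Using Kadane's algorithm on [-15, -11, -3, 9, -7, 3, -1, -4]:

Scanning through the array:
Position 1 (value -11): max_ending_here = -11, max_so_far = -11
Position 2 (value -3): max_ending_here = -3, max_so_far = -3
Position 3 (value 9): max_ending_here = 9, max_so_far = 9
Position 4 (value -7): max_ending_here = 2, max_so_far = 9
Position 5 (value 3): max_ending_here = 5, max_so_far = 9
Position 6 (value -1): max_ending_here = 4, max_so_far = 9
Position 7 (value -4): max_ending_here = 0, max_so_far = 9

Maximum subarray: [9]
Maximum sum: 9

The maximum subarray is [9] with sum 9. This subarray runs from index 3 to index 3.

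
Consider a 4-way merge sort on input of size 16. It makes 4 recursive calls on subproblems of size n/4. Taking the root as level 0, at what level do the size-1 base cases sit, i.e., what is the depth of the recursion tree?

For divide and conquer with division factor 4:

Problem sizes at each level:
Level 0: 16
Level 1: 4
Level 2: 1

The root is level 0 and the size-1 base case is level 2 (the tree spans levels 0 through 2, i.e. 3 levels counting the root), so the depth is the number of divisions: log_4(16) = 2

The recursion tree depth is log_4(16) = 2. At each level, the problem size is divided by 4, so it takes 2 divisions to reduce to a base case of size 1. The algorithm makes 4 recursive calls at each level.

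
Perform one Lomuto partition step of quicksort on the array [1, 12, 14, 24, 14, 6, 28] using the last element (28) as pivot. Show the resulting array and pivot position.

Lomuto partition with pivot = 28:

Initial array: [1, 12, 14, 24, 14, 6, 28]

arr[0]=1 <= 28: swap with position 0, array becomes [1, 12, 14, 24, 14, 6, 28]
arr[1]=12 <= 28: swap with position 1, array becomes [1, 12, 14, 24, 14, 6, 28]
arr[2]=14 <= 28: swap with position 2, array becomes [1, 12, 14, 24, 14, 6, 28]
arr[3]=24 <= 28: swap with position 3, array becomes [1, 12, 14, 24, 14, 6, 28]
arr[4]=14 <= 28: swap with position 4, array becomes [1, 12, 14, 24, 14, 6, 28]
arr[5]=6 <= 28: swap with position 5, array becomes [1, 12, 14, 24, 14, 6, 28]

Place pivot at position 6: [1, 12, 14, 24, 14, 6, 28]
Pivot position: 6

After partitioning with pivot 28, the array becomes [1, 12, 14, 24, 14, 6, 28]. The pivot is placed at index 6. All elements to the left of the pivot are <= 28, and all elements to the right are > 28.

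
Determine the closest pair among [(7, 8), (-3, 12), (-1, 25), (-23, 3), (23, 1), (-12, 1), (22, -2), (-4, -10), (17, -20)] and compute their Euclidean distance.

Computing all pairwise distances among 9 points:

d((7, 8), (-3, 12)) = 10.7703
d((7, 8), (-1, 25)) = 18.7883
d((7, 8), (-23, 3)) = 30.4138
d((7, 8), (23, 1)) = 17.4642
d((7, 8), (-12, 1)) = 20.2485
d((7, 8), (22, -2)) = 18.0278
d((7, 8), (-4, -10)) = 21.095
d((7, 8), (17, -20)) = 29.7321
d((-3, 12), (-1, 25)) = 13.1529
d((-3, 12), (-23, 3)) = 21.9317
d((-3, 12), (23, 1)) = 28.2312
d((-3, 12), (-12, 1)) = 14.2127
d((-3, 12), (22, -2)) = 28.6531
d((-3, 12), (-4, -10)) = 22.0227
d((-3, 12), (17, -20)) = 37.7359
d((-1, 25), (-23, 3)) = 31.1127
d((-1, 25), (23, 1)) = 33.9411
d((-1, 25), (-12, 1)) = 26.4008
d((-1, 25), (22, -2)) = 35.4683
d((-1, 25), (-4, -10)) = 35.1283
d((-1, 25), (17, -20)) = 48.4665
d((-23, 3), (23, 1)) = 46.0435
d((-23, 3), (-12, 1)) = 11.1803
d((-23, 3), (22, -2)) = 45.2769
d((-23, 3), (-4, -10)) = 23.0217
d((-23, 3), (17, -20)) = 46.1411
d((23, 1), (-12, 1)) = 35.0
d((23, 1), (22, -2)) = 3.1623 <-- minimum
d((23, 1), (-4, -10)) = 29.1548
d((23, 1), (17, -20)) = 21.8403
d((-12, 1), (22, -2)) = 34.1321
d((-12, 1), (-4, -10)) = 13.6015
d((-12, 1), (17, -20)) = 35.805
d((22, -2), (-4, -10)) = 27.2029
d((22, -2), (17, -20)) = 18.6815
d((-4, -10), (17, -20)) = 23.2594

Closest pair: (23, 1) and (22, -2) with distance 3.1623

The closest pair is (23, 1) and (22, -2) with Euclidean distance 3.1623. For 9 points, brute-force pairwise comparison is shown above. For large n, the divide-and-conquer algorithm (sort by x, recurse on halves, check the dividing strip) achieves O(n log n).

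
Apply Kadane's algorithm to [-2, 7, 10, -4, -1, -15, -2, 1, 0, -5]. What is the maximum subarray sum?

Using Kadane's algorithm on [-2, 7, 10, -4, -1, -15, -2, 1, 0, -5]:

Scanning through the array:
Position 1 (value 7): max_ending_here = 7, max_so_far = 7
Position 2 (value 10): max_ending_here = 17, max_so_far = 17
Position 3 (value -4): max_ending_here = 13, max_so_far = 17
Position 4 (value -1): max_ending_here = 12, max_so_far = 17
Position 5 (value -15): max_ending_here = -3, max_so_far = 17
Position 6 (value -2): max_ending_here = -2, max_so_far = 17
Position 7 (value 1): max_ending_here = 1, max_so_far = 17
Position 8 (value 0): max_ending_here = 1, max_so_far = 17
Position 9 (value -5): max_ending_here = -4, max_so_far = 17

Maximum subarray: [7, 10]
Maximum sum: 17

The maximum subarray is [7, 10] with sum 17. This subarray runs from index 1 to index 2.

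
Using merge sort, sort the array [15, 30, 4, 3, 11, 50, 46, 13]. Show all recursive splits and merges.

Merge sort trace:

Split: [15, 30, 4, 3, 11, 50, 46, 13] -> [15, 30, 4, 3] and [11, 50, 46, 13]
  Split: [15, 30, 4, 3] -> [15, 30] and [4, 3]
    Split: [15, 30] -> [15] and [30]
    Merge: [15] + [30] -> [15, 30]
    Split: [4, 3] -> [4] and [3]
    Merge: [4] + [3] -> [3, 4]
  Merge: [15, 30] + [3, 4] -> [3, 4, 15, 30]
  Split: [11, 50, 46, 13] -> [11, 50] and [46, 13]
    Split: [11, 50] -> [11] and [50]
    Merge: [11] + [50] -> [11, 50]
    Split: [46, 13] -> [46] and [13]
    Merge: [46] + [13] -> [13, 46]
  Merge: [11, 50] + [13, 46] -> [11, 13, 46, 50]
Merge: [3, 4, 15, 30] + [11, 13, 46, 50] -> [3, 4, 11, 13, 15, 30, 46, 50]

Final sorted array: [3, 4, 11, 13, 15, 30, 46, 50]

The merge sort proceeds by recursively splitting the array and merging sorted halves.
After all merges, the sorted array is [3, 4, 11, 13, 15, 30, 46, 50].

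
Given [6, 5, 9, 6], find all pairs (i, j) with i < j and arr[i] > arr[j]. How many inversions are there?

Finding inversions in [6, 5, 9, 6]:

(0, 1): arr[0]=6 > arr[1]=5
(2, 3): arr[2]=9 > arr[3]=6

Total inversions: 2

The array has 2 inversion(s): (0,1), (2,3). Each pair (i,j) satisfies i < j and arr[i] > arr[j].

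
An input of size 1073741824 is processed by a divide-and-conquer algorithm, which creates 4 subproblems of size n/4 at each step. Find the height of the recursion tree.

For divide and conquer with division factor 4:

Problem sizes at each level:
Level 0: 1073741824
Level 1: 268435456
Level 2: 67108864
Level 3: 16777216
Level 4: 4194304
Level 5: 1048576
Level 6: 262144
Level 7: 65536
Level 8: 16384
Level 9: 4096
Level 10: 1024
Level 11: 256
Level 12: 64
Level 13: 16
Level 14: 4
Level 15: 1

The root is level 0 and the size-1 base case is level 15 (the tree spans levels 0 through 15, i.e. 16 levels counting the root), so the depth is the number of divisions: log_4(1073741824) = 15

The recursion tree depth is log_4(1073741824) = 15. At each level, the problem size is divided by 4, so it takes 15 divisions to reduce to a base case of size 1. The algorithm makes 4 recursive calls at each level.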